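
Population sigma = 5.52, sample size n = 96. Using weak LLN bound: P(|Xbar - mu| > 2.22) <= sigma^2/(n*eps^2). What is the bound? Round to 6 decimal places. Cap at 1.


bound = min(1, sigma^2/(n*eps^2))
sigma^2 = 5.52^2 = 30.4704
n*eps^2 = 96 * 2.22^2 = 96 * 4.9284 = 473.1264
sigma^2/(n*eps^2) = 30.4704 / 473.1264 = 529/8214 ≈ 0.06440224

0.064402


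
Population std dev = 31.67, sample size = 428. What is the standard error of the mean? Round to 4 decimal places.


SE = sigma / sqrt(n)
sqrt(428) ≈ 20.688161
SE = 31.67 / 20.688161 ≈ 1.530827

1.5308


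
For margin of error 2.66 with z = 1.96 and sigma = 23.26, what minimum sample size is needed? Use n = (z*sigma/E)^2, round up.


z*sigma/E = 1.96 * 23.26 / 2.66 = 8141/475 ≈ 17.138947
(z*sigma/E)^2 ≈ 293.743517
round up: n = 294

294


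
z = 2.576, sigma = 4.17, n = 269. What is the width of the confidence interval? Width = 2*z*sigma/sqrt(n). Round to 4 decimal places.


width = 2*z*sigma/sqrt(n)
2*z*sigma = 2 * 2.576 * 4.17 = 21.48384
sqrt(269) ≈ 16.401219
width = 21.48384 / 16.401219 ≈ 1.309893

1.3099


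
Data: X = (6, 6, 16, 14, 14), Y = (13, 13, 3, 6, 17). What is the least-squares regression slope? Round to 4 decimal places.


b = sum((xi-xbar)(yi-ybar)) / sum((xi-xbar)^2)
n = 5, xbar = 56/5 = 11.2, ybar = 52/5 = 10.4
Sxy = sum((xi-xbar)(yi-ybar)) = -56.4
Sxx = sum((xi-xbar)^2) = 92.8
b = Sxy / Sxx = -141/232 ≈ -0.607759

-0.6078


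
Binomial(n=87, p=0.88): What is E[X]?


E[X] = n*p = 87 * 0.88 = 76.56

76.56


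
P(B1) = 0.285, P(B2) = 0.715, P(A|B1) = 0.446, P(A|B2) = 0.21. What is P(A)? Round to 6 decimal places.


P(A) = P(A|B1)*P(B1) + P(A|B2)*P(B2)
P(A|B1)*P(B1) = 0.446 * 0.285 = 0.12711
P(A|B2)*P(B2) = 0.21 * 0.715 = 0.15015
P(A) = 0.12711 + 0.15015 = 0.27726

0.277260


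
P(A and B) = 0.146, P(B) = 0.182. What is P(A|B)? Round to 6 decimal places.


P(A|B) = P(A and B) / P(B) = 0.146 / 0.182 = 73/91 ≈ 0.80219780

0.802198


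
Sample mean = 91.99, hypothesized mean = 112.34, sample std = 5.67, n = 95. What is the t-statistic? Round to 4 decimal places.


t = (xbar - mu0) / (s/sqrt(n))
xbar - mu0 = 91.99 - 112.34 = -20.35
sqrt(95) ≈ 9.74679434
s/sqrt(n) = 5.67 / 9.74679434 ≈ 0.58172973
t = -20.35 / 0.58172973 ≈ -34.981881

-34.9819


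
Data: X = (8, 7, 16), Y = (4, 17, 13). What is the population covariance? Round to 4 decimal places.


Cov = (1/n)*sum((xi-xbar)(yi-ybar))
n = 3, xbar = 31/3 ≈ 10.333333, ybar = 34/3 ≈ 11.333333
sum((xi-xbar)(yi-ybar)) = 23/3 ≈ 7.666667
Cov = 7.666667 / 3 = 23/9 ≈ 2.555556

2.5556


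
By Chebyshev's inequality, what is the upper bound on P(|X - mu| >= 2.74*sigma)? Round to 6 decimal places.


P <= 1/k^2
k^2 = 2.74^2 = 7.5076
1/k^2 = 1 / 7.5076 ≈ 0.13319836

0.133198


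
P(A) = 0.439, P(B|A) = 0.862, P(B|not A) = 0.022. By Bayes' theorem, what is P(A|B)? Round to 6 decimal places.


P(A|B) = P(B|A)*P(A) / P(B), P(B) = P(B|A)*P(A) + P(B|not A)*P(not A)
P(B|A)*P(A) = 0.862 * 0.439 = 0.378418
P(B|not A)*P(not A) = 0.022 * 0.561 = 0.012342
P(B) = 0.378418 + 0.012342 = 0.39076
P(A|B) = 0.378418 / 0.39076 ≈ 0.96841540

0.968415


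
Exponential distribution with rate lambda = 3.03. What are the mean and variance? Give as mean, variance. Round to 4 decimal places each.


mean = 1/lam, var = 1/lam^2
mean = 1 / 3.03 = 100/303 ≈ 0.330033
lam^2 = 3.03^2 = 9.1809
var = 1 / 9.1809 ≈ 0.108922

0.3300, 0.1089


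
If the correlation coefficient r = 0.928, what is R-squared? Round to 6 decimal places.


R^2 = r^2 = (0.928)^2 = 0.861184

0.861184


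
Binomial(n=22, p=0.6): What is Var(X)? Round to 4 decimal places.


Var = n*p*(1-p) = 22 * 0.6 * 0.4 = 5.28

5.2800


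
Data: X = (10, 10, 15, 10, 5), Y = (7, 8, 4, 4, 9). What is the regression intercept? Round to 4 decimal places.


a = ybar - b*xbar, where b = sum((xi-xbar)(yi-ybar)) / sum((xi-xbar)^2)
n = 5, xbar = 50/5 = 10, ybar = 32/5 = 6.4
Sxy = sum((xi-xbar)(yi-ybar)) = -25
Sxx = sum((xi-xbar)^2) = 50
b = Sxy / Sxx = -0.5
a = 6.4 - (-0.5) * 10 = 11.4

11.4000


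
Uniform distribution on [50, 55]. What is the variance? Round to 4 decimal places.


Var = (b-a)^2 / 12
(b-a)^2 = (55 - 50)^2 = 25
Var = 25/12 ≈ 2.083333

2.0833


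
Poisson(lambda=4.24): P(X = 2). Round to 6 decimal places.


P = e^(-lam) * lam^k / k!
e^(-4.24) ≈ 0.01440759
lam^k = 4.24^2 = 17.9776
k! = 2! = 2
P = 0.01440759 * 17.9776 / 2 ≈ 0.129507

0.129507


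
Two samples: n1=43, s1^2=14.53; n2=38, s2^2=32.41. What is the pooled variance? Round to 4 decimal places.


sp^2 = ((n1-1)*s1^2 + (n2-1)*s2^2)/(n1+n2-2)
(n1-1)*s1^2 = 42 * 14.53 = 610.26
(n2-1)*s2^2 = 37 * 32.41 = 1199.17
numerator = 610.26 + 1199.17 = 1809.43
n1+n2-2 = 79
sp^2 = 1809.43 / 79 = 180943/7900 ≈ 22.904177

22.9042


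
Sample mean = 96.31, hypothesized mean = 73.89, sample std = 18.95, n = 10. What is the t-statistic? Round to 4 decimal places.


t = (xbar - mu0) / (s/sqrt(n))
xbar - mu0 = 96.31 - 73.89 = 22.42
sqrt(10) ≈ 3.16227766
s/sqrt(n) = 18.95 / 3.16227766 ≈ 5.99251617
t = 22.42 / 5.99251617 ≈ 3.741333

3.7413


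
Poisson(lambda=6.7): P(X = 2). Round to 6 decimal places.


P = e^(-lam) * lam^k / k!
e^(-6.7) ≈ 0.001230912
lam^k = 6.7^2 = 44.89
k! = 2! = 2
P = 0.001230912 * 44.89 / 2 ≈ 0.027628

0.027628


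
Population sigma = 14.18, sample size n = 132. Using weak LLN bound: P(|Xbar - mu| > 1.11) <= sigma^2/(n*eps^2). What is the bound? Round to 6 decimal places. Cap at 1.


bound = min(1, sigma^2/(n*eps^2))
sigma^2 = 14.18^2 = 201.0724
n*eps^2 = 132 * 1.11^2 = 132 * 1.2321 = 162.6372
sigma^2/(n*eps^2) = 201.0724 / 162.6372 ≈ 1.23632478
this exceeds 1, so the bound is capped at 1

1.000000


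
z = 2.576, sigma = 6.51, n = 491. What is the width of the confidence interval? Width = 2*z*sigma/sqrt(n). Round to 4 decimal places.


width = 2*z*sigma/sqrt(n)
2*z*sigma = 2 * 2.576 * 6.51 = 33.53952
sqrt(491) ≈ 22.158520
width = 33.53952 / 22.158520 ≈ 1.513617

1.5136


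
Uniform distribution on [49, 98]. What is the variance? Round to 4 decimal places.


Var = (b-a)^2 / 12
(b-a)^2 = (98 - 49)^2 = 2401
Var = 2401/12 ≈ 200.083333

200.0833


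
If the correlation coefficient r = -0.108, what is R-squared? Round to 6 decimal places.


R^2 = r^2 = (-0.108)^2 = 0.011664

0.011664


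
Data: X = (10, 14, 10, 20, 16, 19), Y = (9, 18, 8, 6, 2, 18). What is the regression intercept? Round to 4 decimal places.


a = ybar - b*xbar, where b = sum((xi-xbar)(yi-ybar)) / sum((xi-xbar)^2)
n = 6, xbar = 89/6 ≈ 14.833333, ybar = 61/6 ≈ 10.166667
Sxy = sum((xi-xbar)(yi-ybar)) = 67/6 ≈ 11.166667
Sxx = sum((xi-xbar)^2) = 557/6 ≈ 92.833333
b = Sxy / Sxx = 67/557 ≈ 0.120287
a = 10.166667 - 0.120287 * 14.833333 = 4669/557 ≈ 8.382406

8.3824


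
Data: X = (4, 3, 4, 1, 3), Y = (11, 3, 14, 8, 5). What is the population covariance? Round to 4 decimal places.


Cov = (1/n)*sum((xi-xbar)(yi-ybar))
n = 5, xbar = 15/5 = 3, ybar = 41/5 = 8.2
sum((xi-xbar)(yi-ybar)) = 9
Cov = 9 / 5 = 1.8

1.8000


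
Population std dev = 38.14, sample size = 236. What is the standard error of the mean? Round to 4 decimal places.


SE = sigma / sqrt(n)
sqrt(236) ≈ 15.362291
SE = 38.14 / 15.362291 ≈ 2.482703

2.4827


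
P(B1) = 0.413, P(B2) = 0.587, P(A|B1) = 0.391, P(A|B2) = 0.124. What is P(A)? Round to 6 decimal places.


P(A) = P(A|B1)*P(B1) + P(A|B2)*P(B2)
P(A|B1)*P(B1) = 0.391 * 0.413 = 0.161483
P(A|B2)*P(B2) = 0.124 * 0.587 = 0.072788
P(A) = 0.161483 + 0.072788 = 0.234271

0.234271


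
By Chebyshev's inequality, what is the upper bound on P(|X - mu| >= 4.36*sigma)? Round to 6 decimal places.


P <= 1/k^2
k^2 = 4.36^2 = 19.0096
1/k^2 = 1 / 19.0096 ≈ 0.05260500

0.052605


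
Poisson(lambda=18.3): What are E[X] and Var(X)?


E[X] = Var(X) = lambda = 18.3

18.3, 18.3


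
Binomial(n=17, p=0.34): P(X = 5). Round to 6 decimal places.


P = C(n,k) * p^k * (1-p)^(n-k)
C(17,5) = 6188
p^k = 0.34^5 ≈ 0.004543542
(1-p)^(n-k) = 0.66^12 ≈ 0.006831675
P = 6188 * 0.004543542 * 0.006831675 ≈ 0.192076

0.192076


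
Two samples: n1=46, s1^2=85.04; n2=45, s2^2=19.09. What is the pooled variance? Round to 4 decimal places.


sp^2 = ((n1-1)*s1^2 + (n2-1)*s2^2)/(n1+n2-2)
(n1-1)*s1^2 = 45 * 85.04 = 3826.8
(n2-1)*s2^2 = 44 * 19.09 = 839.96
numerator = 3826.8 + 839.96 = 4666.76
n1+n2-2 = 89
sp^2 = 4666.76 / 89 = 116669/2225 ≈ 52.435506

52.4355


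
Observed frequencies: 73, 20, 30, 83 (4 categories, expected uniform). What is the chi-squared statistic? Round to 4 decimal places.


chi2 = sum((O-E)^2/E), E = total/4
total = 206, E = 206/4 = 51.5
(73 - 51.5)^2 / 51.5 = 462.25 / 51.5 = 1849/206 ≈ 8.975728
(20 - 51.5)^2 / 51.5 = 992.25 / 51.5 = 3969/206 ≈ 19.266990
(30 - 51.5)^2 / 51.5 = 462.25 / 51.5 = 1849/206 ≈ 8.975728
(83 - 51.5)^2 / 51.5 = 992.25 / 51.5 = 3969/206 ≈ 19.266990
chi2 = 5818/103 ≈ 56.485437

56.4854


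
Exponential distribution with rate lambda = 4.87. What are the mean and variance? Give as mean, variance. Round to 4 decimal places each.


mean = 1/lam, var = 1/lam^2
mean = 1 / 4.87 = 100/487 ≈ 0.205339
lam^2 = 4.87^2 = 23.7169
var = 1 / 23.7169 ≈ 0.042164

0.2053, 0.0422


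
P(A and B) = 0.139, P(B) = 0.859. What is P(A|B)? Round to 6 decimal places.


P(A|B) = P(A and B) / P(B) = 0.139 / 0.859 = 139/859 ≈ 0.16181607

0.161816


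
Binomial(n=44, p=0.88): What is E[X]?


E[X] = n*p = 44 * 0.88 = 38.72

38.72


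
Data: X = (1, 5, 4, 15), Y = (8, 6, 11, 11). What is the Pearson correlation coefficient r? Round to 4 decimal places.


r = sum((xi-xbar)(yi-ybar)) / sqrt(sum((xi-xbar)^2) * sum((yi-ybar)^2))
n = 4, xbar = 25/4 = 6.25, ybar = 36/4 = 9
Sxy = sum((xi-xbar)(yi-ybar)) = 22
Sxx = sum((xi-xbar)^2) = 110.75
Syy = sum((yi-ybar)^2) = 18
sqrt(Sxx*Syy) ≈ 44.648628
r = Sxy / sqrt(Sxx*Syy) = 22 / 44.648628 ≈ 0.492736

0.4927


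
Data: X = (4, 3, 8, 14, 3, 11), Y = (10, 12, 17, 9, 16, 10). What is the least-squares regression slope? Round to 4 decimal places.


b = sum((xi-xbar)(yi-ybar)) / sum((xi-xbar)^2)
n = 6, xbar = 43/6 ≈ 7.166667, ybar = 74/6 = 37/3 ≈ 12.333333
Sxy = sum((xi-xbar)(yi-ybar)) = -103/3 ≈ -34.333333
Sxx = sum((xi-xbar)^2) = 641/6 ≈ 106.833333
b = Sxy / Sxx = -206/641 ≈ -0.321373

-0.3214


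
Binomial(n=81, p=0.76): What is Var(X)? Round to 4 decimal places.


Var = n*p*(1-p) = 81 * 0.76 * 0.24 = 14.7744

14.7744


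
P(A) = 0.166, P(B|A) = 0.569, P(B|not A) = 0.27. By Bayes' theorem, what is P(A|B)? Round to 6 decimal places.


P(A|B) = P(B|A)*P(A) / P(B), P(B) = P(B|A)*P(A) + P(B|not A)*P(not A)
P(B|A)*P(A) = 0.569 * 0.166 = 0.094454
P(B|not A)*P(not A) = 0.27 * 0.834 = 0.22518
P(B) = 0.094454 + 0.22518 = 0.319634
P(A|B) = 0.094454 / 0.319634 ≈ 0.29550674

0.295507


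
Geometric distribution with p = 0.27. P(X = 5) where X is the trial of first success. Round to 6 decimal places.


P = (1-p)^(k-1) * p
(1-p)^(k-1) = 0.73^4 ≈ 0.2839824
P = 0.2839824 * 0.27 ≈ 0.07667525

0.076675


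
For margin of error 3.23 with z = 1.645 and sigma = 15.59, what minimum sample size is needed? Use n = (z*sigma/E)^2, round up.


z*sigma/E = 1.645 * 15.59 / 3.23 ≈ 7.939799
(z*sigma/E)^2 ≈ 63.040404
round up: n = 64

64


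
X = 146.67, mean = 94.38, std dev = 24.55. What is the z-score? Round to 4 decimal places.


z = (X - mu) / sigma
X - mu = 146.67 - 94.38 = 52.29
z = 52.29 / 24.55 = 5229/2455 ≈ 2.129939

2.1299


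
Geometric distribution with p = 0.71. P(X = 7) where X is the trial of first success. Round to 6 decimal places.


P = (1-p)^(k-1) * p
(1-p)^(k-1) = 0.29^6 ≈ 0.0005948233
P = 0.0005948233 * 0.71 ≈ 0.0004223246

0.000422


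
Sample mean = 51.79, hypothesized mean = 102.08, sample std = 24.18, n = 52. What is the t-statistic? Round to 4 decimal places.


t = (xbar - mu0) / (s/sqrt(n))
xbar - mu0 = 51.79 - 102.08 = -50.29
sqrt(52) ≈ 7.21110255
s/sqrt(n) = 24.18 / 7.21110255 ≈ 3.35316269
t = -50.29 / 3.35316269 ≈ -14.997781

-14.9978


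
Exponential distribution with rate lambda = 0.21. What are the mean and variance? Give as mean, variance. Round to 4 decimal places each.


mean = 1/lam, var = 1/lam^2
mean = 1 / 0.21 = 100/21 ≈ 4.761905
lam^2 = 0.21^2 = 0.0441
var = 1 / 0.0441 = 10000/441 ≈ 22.675737

4.7619, 22.6757


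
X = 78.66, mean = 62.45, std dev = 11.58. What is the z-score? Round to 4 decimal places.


z = (X - mu) / sigma
X - mu = 78.66 - 62.45 = 16.21
z = 16.21 / 11.58 = 1621/1158 ≈ 1.399827

1.3998


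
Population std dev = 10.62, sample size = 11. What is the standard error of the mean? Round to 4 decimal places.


SE = sigma / sqrt(n)
sqrt(11) ≈ 3.316625
SE = 10.62 / 3.316625 ≈ 3.202050

3.2021


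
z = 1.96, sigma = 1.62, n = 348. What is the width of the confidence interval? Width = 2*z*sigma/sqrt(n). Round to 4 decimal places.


width = 2*z*sigma/sqrt(n)
2*z*sigma = 2 * 1.96 * 1.62 = 6.3504
sqrt(348) ≈ 18.654758
width = 6.3504 / 18.654758 ≈ 0.340417

0.3404


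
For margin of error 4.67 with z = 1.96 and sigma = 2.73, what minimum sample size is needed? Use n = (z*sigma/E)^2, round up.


z*sigma/E = 1.96 * 2.73 / 4.67 ≈ 1.145782
(z*sigma/E)^2 ≈ 1.312815
round up: n = 2

2


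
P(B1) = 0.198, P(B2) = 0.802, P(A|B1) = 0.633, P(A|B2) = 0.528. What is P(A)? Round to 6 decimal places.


P(A) = P(A|B1)*P(B1) + P(A|B2)*P(B2)
P(A|B1)*P(B1) = 0.633 * 0.198 = 0.125334
P(A|B2)*P(B2) = 0.528 * 0.802 = 0.423456
P(A) = 0.125334 + 0.423456 = 0.54879

0.548790


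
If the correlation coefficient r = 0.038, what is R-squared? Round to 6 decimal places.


R^2 = r^2 = (0.038)^2 = 0.001444

0.001444


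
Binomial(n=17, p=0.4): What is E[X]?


E[X] = n*p = 17 * 0.4 = 6.8

6.8


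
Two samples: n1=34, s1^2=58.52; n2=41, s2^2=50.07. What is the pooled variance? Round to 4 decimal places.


sp^2 = ((n1-1)*s1^2 + (n2-1)*s2^2)/(n1+n2-2)
(n1-1)*s1^2 = 33 * 58.52 = 1931.16
(n2-1)*s2^2 = 40 * 50.07 = 2002.8
numerator = 1931.16 + 2002.8 = 3933.96
n1+n2-2 = 73
sp^2 = 3933.96 / 73 = 98349/1825 ≈ 53.889863

53.8899


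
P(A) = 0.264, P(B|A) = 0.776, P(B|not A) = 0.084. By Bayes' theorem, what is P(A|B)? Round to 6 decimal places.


P(A|B) = P(B|A)*P(A) / P(B), P(B) = P(B|A)*P(A) + P(B|not A)*P(not A)
P(B|A)*P(A) = 0.776 * 0.264 = 0.204864
P(B|not A)*P(not A) = 0.084 * 0.736 = 0.061824
P(B) = 0.204864 + 0.061824 = 0.266688
P(A|B) = 0.204864 / 0.266688 = 1067/1389 ≈ 0.76817855

0.768179


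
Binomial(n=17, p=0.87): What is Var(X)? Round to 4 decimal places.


Var = n*p*(1-p) = 17 * 0.87 * 0.13 = 1.9227

1.9227


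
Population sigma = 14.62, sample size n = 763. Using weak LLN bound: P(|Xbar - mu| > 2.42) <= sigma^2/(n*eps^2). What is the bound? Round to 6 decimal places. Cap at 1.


bound = min(1, sigma^2/(n*eps^2))
sigma^2 = 14.62^2 = 213.7444
n*eps^2 = 763 * 2.42^2 = 763 * 5.8564 = 4468.4332
sigma^2/(n*eps^2) = 213.7444 / 4468.4332 ≈ 0.04783431

0.047834


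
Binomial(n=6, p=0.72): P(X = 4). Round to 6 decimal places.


P = C(n,k) * p^k * (1-p)^(n-k)
C(6,4) = 15
p^k = 0.72^4 ≈ 0.2687386
(1-p)^(n-k) = 0.28^2 = 0.0784
P = 15 * 0.2687386 * 0.0784 ≈ 0.316037

0.316037


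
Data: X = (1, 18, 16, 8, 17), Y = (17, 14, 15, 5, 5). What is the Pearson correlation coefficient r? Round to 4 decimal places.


r = sum((xi-xbar)(yi-ybar)) / sqrt(sum((xi-xbar)^2) * sum((yi-ybar)^2))
n = 5, xbar = 60/5 = 12, ybar = 56/5 = 11.2
Sxy = sum((xi-xbar)(yi-ybar)) = -38
Sxx = sum((xi-xbar)^2) = 214
Syy = sum((yi-ybar)^2) = 132.8
sqrt(Sxx*Syy) ≈ 168.579951
r = Sxy / sqrt(Sxx*Syy) = -38 / 168.579951 ≈ -0.225412

-0.2254


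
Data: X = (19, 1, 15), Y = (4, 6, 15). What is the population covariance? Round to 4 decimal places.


Cov = (1/n)*sum((xi-xbar)(yi-ybar))
n = 3, xbar = 35/3 ≈ 11.666667, ybar = 25/3 ≈ 8.333333
sum((xi-xbar)(yi-ybar)) = 46/3 ≈ 15.333333
Cov = 15.333333 / 3 = 46/9 ≈ 5.111111

5.1111


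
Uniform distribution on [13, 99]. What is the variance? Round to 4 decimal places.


Var = (b-a)^2 / 12
(b-a)^2 = (99 - 13)^2 = 7396
Var = 7396/12 ≈ 616.333333

616.3333


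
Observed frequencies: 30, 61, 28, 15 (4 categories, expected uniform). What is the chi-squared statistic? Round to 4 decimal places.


chi2 = sum((O-E)^2/E), E = total/4
total = 134, E = 134/4 = 33.5
(30 - 33.5)^2 / 33.5 = 12.25 / 33.5 = 49/134 ≈ 0.365672
(61 - 33.5)^2 / 33.5 = 756.25 / 33.5 = 3025/134 ≈ 22.574627
(28 - 33.5)^2 / 33.5 = 30.25 / 33.5 = 121/134 ≈ 0.902985
(15 - 33.5)^2 / 33.5 = 342.25 / 33.5 = 1369/134 ≈ 10.216418
chi2 = 2282/67 ≈ 34.059701

34.0597


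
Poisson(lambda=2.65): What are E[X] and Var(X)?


E[X] = Var(X) = lambda = 2.65

2.65, 2.65


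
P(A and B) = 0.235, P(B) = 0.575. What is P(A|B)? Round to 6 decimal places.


P(A|B) = P(A and B) / P(B) = 0.235 / 0.575 = 47/115 ≈ 0.40869565

0.408696


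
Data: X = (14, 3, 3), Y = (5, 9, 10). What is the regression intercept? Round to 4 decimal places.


a = ybar - b*xbar, where b = sum((xi-xbar)(yi-ybar)) / sum((xi-xbar)^2)
n = 3, xbar = 20/3 ≈ 6.666667, ybar = 24/3 = 8
Sxy = sum((xi-xbar)(yi-ybar)) = -33
Sxx = sum((xi-xbar)^2) = 242/3 ≈ 80.666667
b = Sxy / Sxx = -9/22 ≈ -0.409091
a = 8 - (-0.409091) * 6.666667 = 118/11 ≈ 10.727273

10.7273


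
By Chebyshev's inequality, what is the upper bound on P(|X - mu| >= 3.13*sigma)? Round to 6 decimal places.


P <= 1/k^2
k^2 = 3.13^2 = 9.7969
1/k^2 = 1 / 9.7969 ≈ 0.10207310

0.102073


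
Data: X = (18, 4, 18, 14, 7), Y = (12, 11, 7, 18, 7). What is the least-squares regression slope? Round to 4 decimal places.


b = sum((xi-xbar)(yi-ybar)) / sum((xi-xbar)^2)
n = 5, xbar = 61/5 = 12.2, ybar = 55/5 = 11
Sxy = sum((xi-xbar)(yi-ybar)) = 16
Sxx = sum((xi-xbar)^2) = 164.8
b = Sxy / Sxx = 10/103 ≈ 0.097087

0.0971


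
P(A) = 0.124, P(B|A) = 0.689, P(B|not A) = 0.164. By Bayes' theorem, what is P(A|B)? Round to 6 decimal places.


P(A|B) = P(B|A)*P(A) / P(B), P(B) = P(B|A)*P(A) + P(B|not A)*P(not A)
P(B|A)*P(A) = 0.689 * 0.124 = 0.085436
P(B|not A)*P(not A) = 0.164 * 0.876 = 0.143664
P(B) = 0.085436 + 0.143664 = 0.2291
P(A|B) = 0.085436 / 0.2291 ≈ 0.37292012

0.372920


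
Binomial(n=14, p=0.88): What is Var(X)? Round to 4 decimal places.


Var = n*p*(1-p) = 14 * 0.88 * 0.12 = 1.4784

1.4784


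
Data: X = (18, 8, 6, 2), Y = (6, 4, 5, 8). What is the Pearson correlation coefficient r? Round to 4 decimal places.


r = sum((xi-xbar)(yi-ybar)) / sqrt(sum((xi-xbar)^2) * sum((yi-ybar)^2))
n = 4, xbar = 34/4 = 8.5, ybar = 23/4 = 5.75
Sxy = sum((xi-xbar)(yi-ybar)) = -9.5
Sxx = sum((xi-xbar)^2) = 139
Syy = sum((yi-ybar)^2) = 8.75
sqrt(Sxx*Syy) ≈ 34.874776
r = Sxy / sqrt(Sxx*Syy) = -9.5 / 34.874776 ≈ -0.272403

-0.2724


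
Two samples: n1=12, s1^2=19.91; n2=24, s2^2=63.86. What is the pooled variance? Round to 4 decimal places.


sp^2 = ((n1-1)*s1^2 + (n2-1)*s2^2)/(n1+n2-2)
(n1-1)*s1^2 = 11 * 19.91 = 219.01
(n2-1)*s2^2 = 23 * 63.86 = 1468.78
numerator = 219.01 + 1468.78 = 1687.79
n1+n2-2 = 34
sp^2 = 1687.79 / 34 = 168779/3400 ≈ 49.640882

49.6409


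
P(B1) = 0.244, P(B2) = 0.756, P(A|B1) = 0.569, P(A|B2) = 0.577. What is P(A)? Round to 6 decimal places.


P(A) = P(A|B1)*P(B1) + P(A|B2)*P(B2)
P(A|B1)*P(B1) = 0.569 * 0.244 = 0.138836
P(A|B2)*P(B2) = 0.577 * 0.756 = 0.436212
P(A) = 0.138836 + 0.436212 = 0.575048

0.575048


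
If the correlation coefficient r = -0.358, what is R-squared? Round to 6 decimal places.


R^2 = r^2 = (-0.358)^2 = 0.128164

0.128164


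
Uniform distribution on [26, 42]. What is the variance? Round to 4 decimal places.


Var = (b-a)^2 / 12
(b-a)^2 = (42 - 26)^2 = 256
Var = 256/12 ≈ 21.333333

21.3333


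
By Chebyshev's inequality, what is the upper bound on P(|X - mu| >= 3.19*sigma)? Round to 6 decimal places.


P <= 1/k^2
k^2 = 3.19^2 = 10.1761
1/k^2 = 1 / 10.1761 ≈ 0.09826947

0.098269


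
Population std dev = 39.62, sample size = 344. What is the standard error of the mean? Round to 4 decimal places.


SE = sigma / sqrt(n)
sqrt(344) ≈ 18.547237
SE = 39.62 / 18.547237 ≈ 2.136167

2.1362


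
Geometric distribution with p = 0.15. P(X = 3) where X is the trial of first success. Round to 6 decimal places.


P = (1-p)^(k-1) * p
(1-p)^(k-1) = 0.85^2 = 0.7225
P = 0.7225 * 0.15 = 0.108375

0.108375


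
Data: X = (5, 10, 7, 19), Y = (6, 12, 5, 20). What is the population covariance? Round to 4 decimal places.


Cov = (1/n)*sum((xi-xbar)(yi-ybar))
n = 4, xbar = 41/4 = 10.25, ybar = 43/4 = 10.75
sum((xi-xbar)(yi-ybar)) = 124.25
Cov = 124.25 / 4 = 31.0625

31.0625


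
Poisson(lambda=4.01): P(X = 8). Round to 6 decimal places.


P = e^(-lam) * lam^k / k!
e^(-4.01) ≈ 0.01813340
lam^k = 4.01^8 ≈ 66858.246324
k! = 8! = 40320
P = 0.01813340 * 66858.246324 / 40320 ≈ 0.030069

0.030069


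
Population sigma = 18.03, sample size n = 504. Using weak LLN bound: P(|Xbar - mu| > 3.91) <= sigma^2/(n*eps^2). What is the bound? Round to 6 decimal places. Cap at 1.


bound = min(1, sigma^2/(n*eps^2))
sigma^2 = 18.03^2 = 325.0809
n*eps^2 = 504 * 3.91^2 = 504 * 15.2881 = 7705.2024
sigma^2/(n*eps^2) = 325.0809 / 7705.2024 ≈ 0.04218979

0.042190


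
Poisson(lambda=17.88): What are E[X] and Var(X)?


E[X] = Var(X) = lambda = 17.88

17.88, 17.88


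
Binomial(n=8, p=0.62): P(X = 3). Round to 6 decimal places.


P = C(n,k) * p^k * (1-p)^(n-k)
C(8,3) = 56
p^k = 0.62^3 = 0.238328
(1-p)^(n-k) = 0.38^5 ≈ 0.007923517
P = 56 * 0.238328 * 0.007923517 ≈ 0.105750

0.105750


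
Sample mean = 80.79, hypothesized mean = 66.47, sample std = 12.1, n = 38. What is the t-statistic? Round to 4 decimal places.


t = (xbar - mu0) / (s/sqrt(n))
xbar - mu0 = 80.79 - 66.47 = 14.32
sqrt(38) ≈ 6.16441400
s/sqrt(n) = 12.1 / 6.16441400 ≈ 1.96287920
t = 14.32 / 1.96287920 ≈ 7.295406

7.2954


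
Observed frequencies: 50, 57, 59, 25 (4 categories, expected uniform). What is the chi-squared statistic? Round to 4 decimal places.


chi2 = sum((O-E)^2/E), E = total/4
total = 191, E = 191/4 = 47.75
(50 - 47.75)^2 / 47.75 = 5.0625 / 47.75 = 81/764 ≈ 0.106021
(57 - 47.75)^2 / 47.75 = 85.5625 / 47.75 = 1369/764 ≈ 1.791885
(59 - 47.75)^2 / 47.75 = 126.5625 / 47.75 = 2025/764 ≈ 2.650524
(25 - 47.75)^2 / 47.75 = 517.5625 / 47.75 = 8281/764 ≈ 10.839005
chi2 = 2939/191 ≈ 15.387435

15.3874


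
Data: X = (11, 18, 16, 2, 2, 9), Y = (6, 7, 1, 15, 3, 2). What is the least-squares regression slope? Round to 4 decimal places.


b = sum((xi-xbar)(yi-ybar)) / sum((xi-xbar)^2)
n = 6, xbar = 58/6 = 29/3 ≈ 9.666667, ybar = 34/6 = 17/3 ≈ 5.666667
Sxy = sum((xi-xbar)(yi-ybar)) = -200/3 ≈ -66.666667
Sxx = sum((xi-xbar)^2) = 688/3 ≈ 229.333333
b = Sxy / Sxx = -25/86 ≈ -0.290698

-0.2907


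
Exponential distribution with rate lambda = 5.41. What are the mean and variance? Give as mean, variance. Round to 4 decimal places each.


mean = 1/lam, var = 1/lam^2
mean = 1 / 5.41 = 100/541 ≈ 0.184843
lam^2 = 5.41^2 = 29.2681
var = 1 / 29.2681 ≈ 0.034167

0.1848, 0.0342


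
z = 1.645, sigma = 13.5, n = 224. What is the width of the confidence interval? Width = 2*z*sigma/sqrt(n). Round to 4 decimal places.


width = 2*z*sigma/sqrt(n)
2*z*sigma = 2 * 1.645 * 13.5 = 44.415
sqrt(224) ≈ 14.966630
width = 44.415 / 14.966630 ≈ 2.967602

2.9676


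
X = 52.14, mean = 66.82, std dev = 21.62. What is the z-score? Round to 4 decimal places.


z = (X - mu) / sigma
X - mu = 52.14 - 66.82 = -14.68
z = -14.68 / 21.62 = -734/1081 ≈ -0.679001

-0.6790


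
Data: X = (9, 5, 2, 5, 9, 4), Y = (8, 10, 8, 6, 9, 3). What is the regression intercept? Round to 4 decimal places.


a = ybar - b*xbar, where b = sum((xi-xbar)(yi-ybar)) / sum((xi-xbar)^2)
n = 6, xbar = 34/6 = 17/3 ≈ 5.666667, ybar = 44/6 = 22/3 ≈ 7.333333
Sxy = sum((xi-xbar)(yi-ybar)) = 35/3 ≈ 11.666667
Sxx = sum((xi-xbar)^2) = 118/3 ≈ 39.333333
b = Sxy / Sxx = 35/118 ≈ 0.296610
a = 7.333333 - 0.296610 * 5.666667 = 667/118 ≈ 5.652542

5.6525


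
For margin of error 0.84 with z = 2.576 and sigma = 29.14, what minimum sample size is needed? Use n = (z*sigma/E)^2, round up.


z*sigma/E = 2.576 * 29.14 / 0.84 = 33511/375 ≈ 89.362667
(z*sigma/E)^2 ≈ 7985.686194
round up: n = 7986

7986


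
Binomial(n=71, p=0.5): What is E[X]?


E[X] = n*p = 71 * 0.5 = 35.5

35.5


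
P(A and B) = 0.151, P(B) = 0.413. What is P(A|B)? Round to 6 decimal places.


P(A|B) = P(A and B) / P(B) = 0.151 / 0.413 = 151/413 ≈ 0.36561743

0.365617


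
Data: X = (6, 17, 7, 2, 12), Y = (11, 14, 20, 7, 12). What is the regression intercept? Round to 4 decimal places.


a = ybar - b*xbar, where b = sum((xi-xbar)(yi-ybar)) / sum((xi-xbar)^2)
n = 5, xbar = 44/5 = 8.8, ybar = 64/5 = 12.8
Sxy = sum((xi-xbar)(yi-ybar)) = 38.8
Sxx = sum((xi-xbar)^2) = 134.8
b = Sxy / Sxx = 97/337 ≈ 0.287834
a = 12.8 - 0.287834 * 8.8 = 3460/337 ≈ 10.267062

10.2671


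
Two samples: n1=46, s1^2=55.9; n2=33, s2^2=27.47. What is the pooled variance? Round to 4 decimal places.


sp^2 = ((n1-1)*s1^2 + (n2-1)*s2^2)/(n1+n2-2)
(n1-1)*s1^2 = 45 * 55.9 = 2515.5
(n2-1)*s2^2 = 32 * 27.47 = 879.04
numerator = 2515.5 + 879.04 = 3394.54
n1+n2-2 = 77
sp^2 = 3394.54 / 77 = 169727/3850 ≈ 44.084935

44.0849


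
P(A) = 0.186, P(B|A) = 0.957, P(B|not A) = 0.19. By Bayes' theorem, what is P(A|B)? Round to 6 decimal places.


P(A|B) = P(B|A)*P(A) / P(B), P(B) = P(B|A)*P(A) + P(B|not A)*P(not A)
P(B|A)*P(A) = 0.957 * 0.186 = 0.178002
P(B|not A)*P(not A) = 0.19 * 0.814 = 0.15466
P(B) = 0.178002 + 0.15466 = 0.332662
P(A|B) = 0.178002 / 0.332662 ≈ 0.53508366

0.535084


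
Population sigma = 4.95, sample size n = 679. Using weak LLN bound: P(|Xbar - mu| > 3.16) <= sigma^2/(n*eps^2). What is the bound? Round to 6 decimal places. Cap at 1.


bound = min(1, sigma^2/(n*eps^2))
sigma^2 = 4.95^2 = 24.5025
n*eps^2 = 679 * 3.16^2 = 679 * 9.9856 = 6780.2224
sigma^2/(n*eps^2) = 24.5025 / 6780.2224 ≈ 0.00361382

0.003614


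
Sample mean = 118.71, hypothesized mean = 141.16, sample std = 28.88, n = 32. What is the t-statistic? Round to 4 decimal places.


t = (xbar - mu0) / (s/sqrt(n))
xbar - mu0 = 118.71 - 141.16 = -22.45
sqrt(32) ≈ 5.65685425
s/sqrt(n) = 28.88 / 5.65685425 ≈ 5.10531096
t = -22.45 / 5.10531096 ≈ -4.397382

-4.3974


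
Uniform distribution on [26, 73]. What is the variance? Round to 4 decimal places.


Var = (b-a)^2 / 12
(b-a)^2 = (73 - 26)^2 = 2209
Var = 2209/12 ≈ 184.083333

184.0833


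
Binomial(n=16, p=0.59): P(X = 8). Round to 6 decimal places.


P = C(n,k) * p^k * (1-p)^(n-k)
C(16,8) = 12870
p^k = 0.59^8 ≈ 0.01468304
(1-p)^(n-k) = 0.41^8 ≈ 0.0007984925
P = 12870 * 0.01468304 * 0.0007984925 ≈ 0.150892

0.150892


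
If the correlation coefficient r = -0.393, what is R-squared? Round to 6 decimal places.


R^2 = r^2 = (-0.393)^2 = 0.154449

0.154449


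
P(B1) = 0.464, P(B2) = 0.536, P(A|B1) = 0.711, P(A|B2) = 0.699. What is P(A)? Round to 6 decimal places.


P(A) = P(A|B1)*P(B1) + P(A|B2)*P(B2)
P(A|B1)*P(B1) = 0.711 * 0.464 = 0.329904
P(A|B2)*P(B2) = 0.699 * 0.536 = 0.374664
P(A) = 0.329904 + 0.374664 = 0.704568

0.704568


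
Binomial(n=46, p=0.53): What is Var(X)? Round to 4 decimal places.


Var = n*p*(1-p) = 46 * 0.53 * 0.47 = 11.4586

11.4586


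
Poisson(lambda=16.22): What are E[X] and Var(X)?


E[X] = Var(X) = lambda = 16.22

16.22, 16.22


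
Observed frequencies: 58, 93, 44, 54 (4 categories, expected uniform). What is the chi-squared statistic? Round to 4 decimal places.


chi2 = sum((O-E)^2/E), E = total/4
total = 249, E = 249/4 = 62.25
(58 - 62.25)^2 / 62.25 = 18.0625 / 62.25 = 289/996 ≈ 0.290161
(93 - 62.25)^2 / 62.25 = 945.5625 / 62.25 = 5043/332 ≈ 15.189759
(44 - 62.25)^2 / 62.25 = 333.0625 / 62.25 = 5329/996 ≈ 5.350402
(54 - 62.25)^2 / 62.25 = 68.0625 / 62.25 = 363/332 ≈ 1.093373
chi2 = 5459/249 ≈ 21.923695

21.9237


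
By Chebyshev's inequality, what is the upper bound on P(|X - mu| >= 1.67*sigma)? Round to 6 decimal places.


P <= 1/k^2
k^2 = 1.67^2 = 2.7889
1/k^2 = 1 / 2.7889 ≈ 0.35856431

0.358564


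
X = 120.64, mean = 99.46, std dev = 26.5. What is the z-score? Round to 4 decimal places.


z = (X - mu) / sigma
X - mu = 120.64 - 99.46 = 21.18
z = 21.18 / 26.5 = 1059/1325 ≈ 0.799245

0.7992


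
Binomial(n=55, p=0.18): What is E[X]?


E[X] = n*p = 55 * 0.18 = 9.9

9.9


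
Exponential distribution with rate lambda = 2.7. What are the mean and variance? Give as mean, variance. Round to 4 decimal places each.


mean = 1/lam, var = 1/lam^2
mean = 1 / 2.7 = 10/27 ≈ 0.370370
lam^2 = 2.7^2 = 7.29
var = 1 / 7.29 = 100/729 ≈ 0.137174

0.3704, 0.1372


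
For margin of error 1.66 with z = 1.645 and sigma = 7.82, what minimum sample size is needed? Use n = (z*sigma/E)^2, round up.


z*sigma/E = 1.645 * 7.82 / 1.66 ≈ 7.749337
(z*sigma/E)^2 ≈ 60.052229
round up: n = 61

61


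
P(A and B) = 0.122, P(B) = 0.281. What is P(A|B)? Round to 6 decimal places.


P(A|B) = P(A and B) / P(B) = 0.122 / 0.281 = 122/281 ≈ 0.43416370

0.434164


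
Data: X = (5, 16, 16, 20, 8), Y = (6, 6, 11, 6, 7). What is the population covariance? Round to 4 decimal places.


Cov = (1/n)*sum((xi-xbar)(yi-ybar))
n = 5, xbar = 65/5 = 13, ybar = 36/5 = 7.2
sum((xi-xbar)(yi-ybar)) = 10
Cov = 10 / 5 = 2

2.0000


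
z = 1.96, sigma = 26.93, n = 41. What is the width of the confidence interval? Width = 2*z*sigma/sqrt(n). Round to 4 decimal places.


width = 2*z*sigma/sqrt(n)
2*z*sigma = 2 * 1.96 * 26.93 = 105.5656
sqrt(41) ≈ 6.403124
width = 105.5656 / 6.403124 ≈ 16.486577

16.4866


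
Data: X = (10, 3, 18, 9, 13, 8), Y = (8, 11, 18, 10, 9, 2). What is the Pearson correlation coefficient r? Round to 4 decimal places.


r = sum((xi-xbar)(yi-ybar)) / sqrt(sum((xi-xbar)^2) * sum((yi-ybar)^2))
n = 6, xbar = 61/6 ≈ 10.166667, ybar = 58/6 = 29/3 ≈ 9.666667
Sxy = sum((xi-xbar)(yi-ybar)) = 211/3 ≈ 70.333333
Sxx = sum((xi-xbar)^2) = 761/6 ≈ 126.833333
Syy = sum((yi-ybar)^2) = 400/3 ≈ 133.333333
sqrt(Sxx*Syy) ≈ 130.042728
r = Sxy / sqrt(Sxx*Syy) = 70.333333 / 130.042728 ≈ 0.540848

0.5408


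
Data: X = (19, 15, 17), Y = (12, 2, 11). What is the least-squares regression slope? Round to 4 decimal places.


b = sum((xi-xbar)(yi-ybar)) / sum((xi-xbar)^2)
n = 3, xbar = 51/3 = 17, ybar = 25/3 ≈ 8.333333
Sxy = sum((xi-xbar)(yi-ybar)) = 20
Sxx = sum((xi-xbar)^2) = 8
b = Sxy / Sxx = 2.5

2.5000


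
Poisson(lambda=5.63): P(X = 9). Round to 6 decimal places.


P = e^(-lam) * lam^k / k!
e^(-5.63) ≈ 0.003588575
lam^k = 5.63^9 ≈ 5682972.489147
k! = 9! = 362880
P = 0.003588575 * 5682972.489147 / 362880 ≈ 0.056200

0.056200


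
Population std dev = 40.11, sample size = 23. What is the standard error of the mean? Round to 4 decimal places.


SE = sigma / sqrt(n)
sqrt(23) ≈ 4.795832
SE = 40.11 / 4.795832 ≈ 8.363513

8.3635


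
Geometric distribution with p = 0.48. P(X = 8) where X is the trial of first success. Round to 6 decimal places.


P = (1-p)^(k-1) * p
(1-p)^(k-1) = 0.52^7 ≈ 0.01028072
P = 0.01028072 * 0.48 ≈ 0.004934744

0.004935


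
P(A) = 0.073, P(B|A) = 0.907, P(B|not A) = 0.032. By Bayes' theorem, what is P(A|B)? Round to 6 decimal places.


P(A|B) = P(B|A)*P(A) / P(B), P(B) = P(B|A)*P(A) + P(B|not A)*P(not A)
P(B|A)*P(A) = 0.907 * 0.073 = 0.066211
P(B|not A)*P(not A) = 0.032 * 0.927 = 0.029664
P(B) = 0.066211 + 0.029664 = 0.095875
P(A|B) = 0.066211 / 0.095875 ≈ 0.69059713

0.690597


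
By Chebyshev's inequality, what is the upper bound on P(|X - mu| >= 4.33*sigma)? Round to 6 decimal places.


P <= 1/k^2
k^2 = 4.33^2 = 18.7489
1/k^2 = 1 / 18.7489 ≈ 0.05333646

0.053336


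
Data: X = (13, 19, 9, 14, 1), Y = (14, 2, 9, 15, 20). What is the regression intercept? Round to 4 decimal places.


a = ybar - b*xbar, where b = sum((xi-xbar)(yi-ybar)) / sum((xi-xbar)^2)
n = 5, xbar = 56/5 = 11.2, ybar = 60/5 = 12
Sxy = sum((xi-xbar)(yi-ybar)) = -141
Sxx = sum((xi-xbar)^2) = 180.8
b = Sxy / Sxx = -705/904 ≈ -0.779867
a = 12 - (-0.779867) * 11.2 = 2343/113 ≈ 20.734513

20.7345


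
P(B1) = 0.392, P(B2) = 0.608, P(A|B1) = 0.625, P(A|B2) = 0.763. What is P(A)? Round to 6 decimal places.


P(A) = P(A|B1)*P(B1) + P(A|B2)*P(B2)
P(A|B1)*P(B1) = 0.625 * 0.392 = 0.245
P(A|B2)*P(B2) = 0.763 * 0.608 = 0.463904
P(A) = 0.245 + 0.463904 = 0.708904

0.708904


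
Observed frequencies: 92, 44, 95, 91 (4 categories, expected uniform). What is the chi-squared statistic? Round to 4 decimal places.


chi2 = sum((O-E)^2/E), E = total/4
total = 322, E = 322/4 = 80.5
(92 - 80.5)^2 / 80.5 = 132.25 / 80.5 = 23/14 ≈ 1.642857
(44 - 80.5)^2 / 80.5 = 1332.25 / 80.5 = 5329/322 ≈ 16.549689
(95 - 80.5)^2 / 80.5 = 210.25 / 80.5 = 841/322 ≈ 2.611801
(91 - 80.5)^2 / 80.5 = 110.25 / 80.5 = 63/46 ≈ 1.369565
chi2 = 510/23 ≈ 22.173913

22.1739


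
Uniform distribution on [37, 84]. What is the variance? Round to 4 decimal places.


Var = (b-a)^2 / 12
(b-a)^2 = (84 - 37)^2 = 2209
Var = 2209/12 ≈ 184.083333

184.0833


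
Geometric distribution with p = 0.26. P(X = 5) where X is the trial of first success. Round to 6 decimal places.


P = (1-p)^(k-1) * p
(1-p)^(k-1) = 0.74^4 ≈ 0.2998658
P = 0.2998658 * 0.26 ≈ 0.07796510

0.077965


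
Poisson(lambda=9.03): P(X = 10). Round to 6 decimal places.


P = e^(-lam) * lam^k / k!
e^(-9.03) ≈ 0.0001197625
lam^k = 9.03^10 ≈ 3604769527.480773
k! = 10! = 3628800
P = 0.0001197625 * 3604769527.480773 / 3628800 ≈ 0.118969

0.118969


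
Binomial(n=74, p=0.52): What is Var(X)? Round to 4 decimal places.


Var = n*p*(1-p) = 74 * 0.52 * 0.48 = 18.4704

18.4704


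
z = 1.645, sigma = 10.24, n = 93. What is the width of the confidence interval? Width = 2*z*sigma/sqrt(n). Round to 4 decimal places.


width = 2*z*sigma/sqrt(n)
2*z*sigma = 2 * 1.645 * 10.24 = 33.6896
sqrt(93) ≈ 9.643651
width = 33.6896 / 9.643651 ≈ 3.493449

3.4934


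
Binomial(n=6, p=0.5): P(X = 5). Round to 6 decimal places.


P = C(n,k) * p^k * (1-p)^(n-k)
C(6,5) = 6
p^k = 0.5^5 = 0.03125
(1-p)^(n-k) = 0.5^1 = 0.5
P = 6 * 0.03125 * 0.5 = 0.09375

0.093750


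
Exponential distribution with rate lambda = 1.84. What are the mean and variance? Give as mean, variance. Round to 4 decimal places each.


mean = 1/lam, var = 1/lam^2
mean = 1 / 1.84 = 25/46 ≈ 0.543478
lam^2 = 1.84^2 = 3.3856
var = 1 / 3.3856 = 625/2116 ≈ 0.295369

0.5435, 0.2954


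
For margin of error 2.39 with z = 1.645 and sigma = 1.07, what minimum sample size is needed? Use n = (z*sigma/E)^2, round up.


z*sigma/E = 1.645 * 1.07 / 2.39 ≈ 0.736464
(z*sigma/E)^2 ≈ 0.542380
round up: n = 1

1


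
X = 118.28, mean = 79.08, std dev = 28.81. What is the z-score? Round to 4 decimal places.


z = (X - mu) / sigma
X - mu = 118.28 - 79.08 = 39.2
z = 39.2 / 28.81 = 3920/2881 ≈ 1.360639

1.3606


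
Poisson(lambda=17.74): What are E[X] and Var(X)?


E[X] = Var(X) = lambda = 17.74

17.74, 17.74


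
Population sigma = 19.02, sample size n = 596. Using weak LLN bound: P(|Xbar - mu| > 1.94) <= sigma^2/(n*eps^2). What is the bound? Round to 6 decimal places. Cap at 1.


bound = min(1, sigma^2/(n*eps^2))
sigma^2 = 19.02^2 = 361.7604
n*eps^2 = 596 * 1.94^2 = 596 * 3.7636 = 2243.1056
sigma^2/(n*eps^2) = 361.7604 / 2243.1056 ≈ 0.16127658

0.161277


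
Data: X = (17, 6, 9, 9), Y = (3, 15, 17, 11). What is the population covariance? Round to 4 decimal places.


Cov = (1/n)*sum((xi-xbar)(yi-ybar))
n = 4, xbar = 41/4 = 10.25, ybar = 46/4 = 11.5
sum((xi-xbar)(yi-ybar)) = -78.5
Cov = -78.5 / 4 = -19.625

-19.6250


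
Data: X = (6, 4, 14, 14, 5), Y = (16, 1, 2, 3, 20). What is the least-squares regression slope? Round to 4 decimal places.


b = sum((xi-xbar)(yi-ybar)) / sum((xi-xbar)^2)
n = 5, xbar = 43/5 = 8.6, ybar = 42/5 = 8.4
Sxy = sum((xi-xbar)(yi-ybar)) = -91.2
Sxx = sum((xi-xbar)^2) = 99.2
b = Sxy / Sxx = -57/62 ≈ -0.919355

-0.9194


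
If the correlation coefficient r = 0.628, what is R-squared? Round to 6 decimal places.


R^2 = r^2 = (0.628)^2 = 0.394384

0.394384


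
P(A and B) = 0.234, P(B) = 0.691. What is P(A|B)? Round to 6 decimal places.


P(A|B) = P(A and B) / P(B) = 0.234 / 0.691 = 234/691 ≈ 0.33863965

0.338640


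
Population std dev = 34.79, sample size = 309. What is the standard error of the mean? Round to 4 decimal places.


SE = sigma / sqrt(n)
sqrt(309) ≈ 17.578396
SE = 34.79 / 17.578396 ≈ 1.979134

1.9791


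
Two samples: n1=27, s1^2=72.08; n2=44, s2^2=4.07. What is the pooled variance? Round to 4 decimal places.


sp^2 = ((n1-1)*s1^2 + (n2-1)*s2^2)/(n1+n2-2)
(n1-1)*s1^2 = 26 * 72.08 = 1874.08
(n2-1)*s2^2 = 43 * 4.07 = 175.01
numerator = 1874.08 + 175.01 = 2049.09
n1+n2-2 = 69
sp^2 = 2049.09 / 69 = 68303/2300 ≈ 29.696957

29.6970


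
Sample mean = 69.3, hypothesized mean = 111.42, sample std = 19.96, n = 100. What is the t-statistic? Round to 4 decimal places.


t = (xbar - mu0) / (s/sqrt(n))
xbar - mu0 = 69.3 - 111.42 = -42.12
sqrt(100) = 10
s/sqrt(n) = 19.96 / 10 = 1.996
t = -42.12 / 1.996 = -10530/499 ≈ -21.102204

-21.1022


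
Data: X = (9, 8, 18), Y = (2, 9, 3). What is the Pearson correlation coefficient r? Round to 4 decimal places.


r = sum((xi-xbar)(yi-ybar)) / sqrt(sum((xi-xbar)^2) * sum((yi-ybar)^2))
n = 3, xbar = 35/3 ≈ 11.666667, ybar = 14/3 ≈ 4.666667
Sxy = sum((xi-xbar)(yi-ybar)) = -58/3 ≈ -19.333333
Sxx = sum((xi-xbar)^2) = 182/3 ≈ 60.666667
Syy = sum((yi-ybar)^2) = 86/3 ≈ 28.666667
sqrt(Sxx*Syy) ≈ 41.702651
r = Sxy / sqrt(Sxx*Syy) = -19.333333 / 41.702651 ≈ -0.463600

-0.4636


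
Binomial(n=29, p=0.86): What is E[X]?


E[X] = n*p = 29 * 0.86 = 24.94

24.94


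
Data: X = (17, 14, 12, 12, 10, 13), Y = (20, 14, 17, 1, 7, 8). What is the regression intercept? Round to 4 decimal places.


a = ybar - b*xbar, where b = sum((xi-xbar)(yi-ybar)) / sum((xi-xbar)^2)
n = 6, xbar = 78/6 = 13, ybar = 67/6 ≈ 11.166667
Sxy = sum((xi-xbar)(yi-ybar)) = 55
Sxx = sum((xi-xbar)^2) = 28
b = Sxy / Sxx = 55/28 ≈ 1.964286
a = 11.166667 - 1.964286 * 13 = -1207/84 ≈ -14.369048

-14.3690


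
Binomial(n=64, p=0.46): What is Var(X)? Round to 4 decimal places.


Var = n*p*(1-p) = 64 * 0.46 * 0.54 = 15.8976

15.8976


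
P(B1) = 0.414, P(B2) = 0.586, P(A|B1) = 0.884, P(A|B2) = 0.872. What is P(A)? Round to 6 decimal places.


P(A) = P(A|B1)*P(B1) + P(A|B2)*P(B2)
P(A|B1)*P(B1) = 0.884 * 0.414 = 0.365976
P(A|B2)*P(B2) = 0.872 * 0.586 = 0.510992
P(A) = 0.365976 + 0.510992 = 0.876968

0.876968


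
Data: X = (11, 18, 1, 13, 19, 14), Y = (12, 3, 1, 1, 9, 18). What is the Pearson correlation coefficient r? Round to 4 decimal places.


r = sum((xi-xbar)(yi-ybar)) / sqrt(sum((xi-xbar)^2) * sum((yi-ybar)^2))
n = 6, xbar = 76/6 = 38/3 ≈ 12.666667, ybar = 44/6 = 22/3 ≈ 7.333333
Sxy = sum((xi-xbar)(yi-ybar)) = 197/3 ≈ 65.666667
Sxx = sum((xi-xbar)^2) = 628/3 ≈ 209.333333
Syy = sum((yi-ybar)^2) = 712/3 ≈ 237.333333
sqrt(Sxx*Syy) ≈ 222.894095
r = Sxy / sqrt(Sxx*Syy) = 65.666667 / 222.894095 ≈ 0.294609

0.2946


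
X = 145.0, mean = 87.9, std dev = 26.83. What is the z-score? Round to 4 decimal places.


z = (X - mu) / sigma
X - mu = 145.0 - 87.9 = 57.1
z = 57.1 / 26.83 = 5710/2683 ≈ 2.128215

2.1282


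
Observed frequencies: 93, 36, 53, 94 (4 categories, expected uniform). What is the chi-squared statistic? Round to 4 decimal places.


chi2 = sum((O-E)^2/E), E = total/4
total = 276, E = 276/4 = 69
(93 - 69)^2 / 69 = 576 / 69 = 192/23 ≈ 8.347826
(36 - 69)^2 / 69 = 1089 / 69 = 363/23 ≈ 15.782609
(53 - 69)^2 / 69 = 256 / 69 = 256/69 ≈ 3.710145
(94 - 69)^2 / 69 = 625 / 69 = 625/69 ≈ 9.057971
chi2 = 2546/69 ≈ 36.898551

36.8986
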